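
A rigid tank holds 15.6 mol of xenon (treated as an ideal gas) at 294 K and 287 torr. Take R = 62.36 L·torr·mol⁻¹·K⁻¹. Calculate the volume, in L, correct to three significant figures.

PV = nRT ⇒ V = nRT/P = (15.6 × 62.36 × 294) / 287

V ≈ 997 L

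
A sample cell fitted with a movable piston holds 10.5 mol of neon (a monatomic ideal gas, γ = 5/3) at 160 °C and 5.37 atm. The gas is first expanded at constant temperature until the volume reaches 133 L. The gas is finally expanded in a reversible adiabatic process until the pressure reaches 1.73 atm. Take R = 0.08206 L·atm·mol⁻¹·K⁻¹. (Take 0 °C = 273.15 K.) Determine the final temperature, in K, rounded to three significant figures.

T₃ ≈ 357 K

Convert: T₁ = 433.1 K.
From PV = nRT: V₁ = nRT₁/P₁ = 69.50 L.
Isothermal, so P V is constant: T₂ = T₁; P₂ = P₁·(V₁/V₂) = 2.806 atm.
Reversible adiabatic, γ = 5/3: T₃ = T₂·(P₃/P₂)^((γ−1)/γ) = 357.0 K; V₃ = V₂·(P₂/P₃)^(1/γ) = 177.8 L.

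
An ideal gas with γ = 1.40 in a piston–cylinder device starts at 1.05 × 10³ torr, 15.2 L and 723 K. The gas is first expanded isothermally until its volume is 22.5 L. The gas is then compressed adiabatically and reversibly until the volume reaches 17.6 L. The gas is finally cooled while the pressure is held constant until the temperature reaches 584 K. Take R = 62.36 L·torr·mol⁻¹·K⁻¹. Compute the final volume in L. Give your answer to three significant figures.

Isothermal, so P V is constant: T₂ = T₁; P₂ = P₁·(V₁/V₂) = 709.3 torr.
Adiabatic (γ = 1.40), T V^(γ−1) and P V^γ constant: T₃ = T₂·(V₂/V₃)^(γ−1) = 797.6 K; P₃ = P₂·(V₂/V₃)^γ = 1000 torr.
Isobaric, so V/T is constant: P₄ = P₃; V₄ = V₃·(T₄/T₃) = 12.89 L.

V₄ ≈ 12.9 L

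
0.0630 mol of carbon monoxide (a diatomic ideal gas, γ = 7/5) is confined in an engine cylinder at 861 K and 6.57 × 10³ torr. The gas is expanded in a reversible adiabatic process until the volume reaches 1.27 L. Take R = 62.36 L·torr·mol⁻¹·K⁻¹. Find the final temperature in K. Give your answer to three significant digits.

T₂ ≈ 600 K

From PV = nRT: V₁ = nRT₁/P₁ = 0.5149 L.
Adiabatic (γ = 7/5), T V^(γ−1) and P V^γ constant: T₂ = T₁·(V₁/V₂)^(γ−1) = 600.0 K; P₂ = P₁·(V₁/V₂)^γ = 1856 torr.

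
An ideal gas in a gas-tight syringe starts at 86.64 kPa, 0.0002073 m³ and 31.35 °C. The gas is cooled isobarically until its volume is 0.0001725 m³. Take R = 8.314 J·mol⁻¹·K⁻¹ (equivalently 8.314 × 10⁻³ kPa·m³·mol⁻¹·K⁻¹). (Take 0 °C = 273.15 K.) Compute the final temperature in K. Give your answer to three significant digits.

T₂ ≈ 253 K

Convert: T₁ = 304.5 K.
P constant ⇒ V ∝ T: P₂ = P₁; T₂ = T₁·(V₂/V₁) = 253.4 K.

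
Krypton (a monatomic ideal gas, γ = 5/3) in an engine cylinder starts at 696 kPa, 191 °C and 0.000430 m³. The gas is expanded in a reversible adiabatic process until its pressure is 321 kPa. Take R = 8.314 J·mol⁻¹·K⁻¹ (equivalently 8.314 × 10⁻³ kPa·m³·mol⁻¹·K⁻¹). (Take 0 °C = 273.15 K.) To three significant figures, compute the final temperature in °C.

T₂ ≈ 67.4 °C

Convert: T₁ = 464.1 K.
Reversible adiabatic, γ = 5/3: T₂ = T₁·(P₂/P₁)^((γ−1)/γ) = 340.6 K; V₂ = V₁·(P₁/P₂)^(1/γ) = 0.0006841 m³.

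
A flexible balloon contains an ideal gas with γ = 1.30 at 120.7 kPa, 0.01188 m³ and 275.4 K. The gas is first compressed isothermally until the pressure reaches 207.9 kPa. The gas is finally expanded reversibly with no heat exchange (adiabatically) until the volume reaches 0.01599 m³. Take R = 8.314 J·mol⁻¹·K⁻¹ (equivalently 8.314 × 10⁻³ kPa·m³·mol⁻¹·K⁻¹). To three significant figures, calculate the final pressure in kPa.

Isothermal, so P V is constant: T₂ = T₁; V₂ = V₁·(P₁/P₂) = 0.006897 m³.
Reversible adiabatic, γ = 1.30: T₃ = T₂·(V₂/V₃)^(γ−1) = 214.0 K; P₃ = P₂·(V₂/V₃)^γ = 69.68 kPa.

P₃ ≈ 69.7 kPa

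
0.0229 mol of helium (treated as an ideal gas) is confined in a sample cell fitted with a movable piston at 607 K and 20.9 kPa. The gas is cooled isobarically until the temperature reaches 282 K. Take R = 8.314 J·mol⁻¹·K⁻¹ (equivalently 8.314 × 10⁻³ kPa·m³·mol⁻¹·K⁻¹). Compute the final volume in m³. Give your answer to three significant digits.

V₂ ≈ 0.00257 m³

From PV = nRT: V₁ = nRT₁/P₁ = 0.005530 m³.
Isobaric, so V/T is constant: P₂ = P₁; V₂ = V₁·(T₂/T₁) = 0.002569 m³.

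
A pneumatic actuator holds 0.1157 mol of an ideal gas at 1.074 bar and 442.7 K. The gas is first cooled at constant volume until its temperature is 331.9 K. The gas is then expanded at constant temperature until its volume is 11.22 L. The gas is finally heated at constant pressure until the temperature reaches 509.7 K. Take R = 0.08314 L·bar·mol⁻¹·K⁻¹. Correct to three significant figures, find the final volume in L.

From PV = nRT: V₁ = nRT₁/P₁ = 3.965 L.
Isochoric, so P/T is constant: V₂ = V₁; P₂ = P₁·(T₂/T₁) = 0.8052 bar.
T constant ⇒ Boyle's law P V = const: T₃ = T₂; P₃ = P₂·(V₂/V₃) = 0.2845 bar.
P constant ⇒ V ∝ T: P₄ = P₃; V₄ = V₃·(T₄/T₃) = 17.23 L.

V₄ ≈ 17.2 L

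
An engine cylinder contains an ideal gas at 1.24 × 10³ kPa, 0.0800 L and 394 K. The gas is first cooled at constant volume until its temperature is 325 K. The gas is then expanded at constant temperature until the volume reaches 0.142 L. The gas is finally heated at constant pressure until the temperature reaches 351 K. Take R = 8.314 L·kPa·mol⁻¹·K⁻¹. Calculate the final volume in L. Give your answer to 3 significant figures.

V₄ ≈ 0.153 L

Isochoric, so P/T is constant: V₂ = V₁; P₂ = P₁·(T₂/T₁) = 1023 kPa.
T constant ⇒ Boyle's law P V = const: T₃ = T₂; P₃ = P₂·(V₂/V₃) = 576.2 kPa.
Isobaric, so V/T is constant: P₄ = P₃; V₄ = V₃·(T₄/T₃) = 0.1534 L.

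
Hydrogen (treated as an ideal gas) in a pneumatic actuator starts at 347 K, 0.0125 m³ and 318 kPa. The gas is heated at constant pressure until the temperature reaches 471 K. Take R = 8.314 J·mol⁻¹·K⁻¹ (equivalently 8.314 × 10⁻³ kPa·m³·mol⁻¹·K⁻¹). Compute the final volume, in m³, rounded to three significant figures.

Isobaric, so V/T is constant: P₂ = P₁; V₂ = V₁·(T₂/T₁) = 0.01697 m³.

V₂ ≈ 0.0170 m³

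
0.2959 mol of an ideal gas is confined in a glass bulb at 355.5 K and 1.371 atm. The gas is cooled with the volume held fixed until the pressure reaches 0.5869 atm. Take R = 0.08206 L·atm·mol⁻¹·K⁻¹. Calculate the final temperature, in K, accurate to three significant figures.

T₂ ≈ 152 K

From PV = nRT: V₁ = nRT₁/P₁ = 6.296 L.
Isochoric, so P/T is constant: V₂ = V₁; T₂ = T₁·(P₂/P₁) = 152.2 K.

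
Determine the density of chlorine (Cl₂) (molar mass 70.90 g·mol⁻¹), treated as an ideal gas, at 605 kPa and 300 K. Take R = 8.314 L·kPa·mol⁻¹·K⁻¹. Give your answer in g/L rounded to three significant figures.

ρ ≈ 17.2 g/L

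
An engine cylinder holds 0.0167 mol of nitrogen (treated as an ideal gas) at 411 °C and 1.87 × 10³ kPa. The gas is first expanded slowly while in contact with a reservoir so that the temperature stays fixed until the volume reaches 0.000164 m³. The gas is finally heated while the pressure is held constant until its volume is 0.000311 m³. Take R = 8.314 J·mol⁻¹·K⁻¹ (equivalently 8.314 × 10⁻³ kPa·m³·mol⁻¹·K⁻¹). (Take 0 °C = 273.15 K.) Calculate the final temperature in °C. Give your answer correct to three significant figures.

T₃ ≈ 1.02e+03 °C

Convert: T₁ = 684.1 K.
From PV = nRT: V₁ = nRT₁/P₁ = 5.080e-05 m³.
T constant ⇒ Boyle's law P V = const: T₂ = T₁; P₂ = P₁·(V₁/V₂) = 579.2 kPa.
P constant ⇒ V ∝ T: P₃ = P₂; T₃ = T₂·(V₃/V₂) = 1297 K.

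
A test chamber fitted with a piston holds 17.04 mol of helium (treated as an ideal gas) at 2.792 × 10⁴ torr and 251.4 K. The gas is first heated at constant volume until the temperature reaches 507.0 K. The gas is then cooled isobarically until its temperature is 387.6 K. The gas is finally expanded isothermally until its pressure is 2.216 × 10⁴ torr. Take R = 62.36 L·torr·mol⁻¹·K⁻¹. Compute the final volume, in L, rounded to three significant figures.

V₄ ≈ 18.6 L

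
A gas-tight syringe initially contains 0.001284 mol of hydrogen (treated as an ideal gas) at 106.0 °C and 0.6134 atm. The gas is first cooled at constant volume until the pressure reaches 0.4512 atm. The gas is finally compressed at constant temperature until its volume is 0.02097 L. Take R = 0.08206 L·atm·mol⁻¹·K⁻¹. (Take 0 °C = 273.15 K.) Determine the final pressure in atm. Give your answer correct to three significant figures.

P₃ ≈ 1.40 atm

Convert: T₁ = 379.1 K.
From PV = nRT: V₁ = nRT₁/P₁ = 0.06513 L.
V constant ⇒ P ∝ T: V₂ = V₁; T₂ = T₁·(P₂/P₁) = 278.9 K.
T constant ⇒ Boyle's law P V = const: T₃ = T₂; P₃ = P₂·(V₂/V₃) = 1.401 atm.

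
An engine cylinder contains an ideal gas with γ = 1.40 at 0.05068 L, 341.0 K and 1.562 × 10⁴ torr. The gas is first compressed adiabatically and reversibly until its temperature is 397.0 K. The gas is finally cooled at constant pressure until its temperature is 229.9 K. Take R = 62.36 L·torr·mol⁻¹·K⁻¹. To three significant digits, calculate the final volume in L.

Reversible adiabatic, γ = 1.40: P₂ = P₁·(T₂/T₁)^(γ/(γ−1)) = 2.660e+04 torr; V₂ = V₁·(T₁/T₂)^(1/(γ−1)) = 0.03465 L.
P constant ⇒ V ∝ T: P₃ = P₂; V₃ = V₂·(T₃/T₂) = 0.02007 L.

V₃ ≈ 0.0201 L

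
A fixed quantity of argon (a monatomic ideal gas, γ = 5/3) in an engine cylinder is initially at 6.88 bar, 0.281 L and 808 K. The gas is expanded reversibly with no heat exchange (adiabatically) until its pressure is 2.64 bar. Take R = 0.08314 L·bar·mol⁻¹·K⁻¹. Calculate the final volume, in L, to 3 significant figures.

V₂ ≈ 0.499 L

Adiabatic (γ = 5/3), T V^(γ−1) and P V^γ constant: T₂ = T₁·(P₂/P₁)^((γ−1)/γ) = 550.8 K; V₂ = V₁·(P₁/P₂)^(1/γ) = 0.4992 L.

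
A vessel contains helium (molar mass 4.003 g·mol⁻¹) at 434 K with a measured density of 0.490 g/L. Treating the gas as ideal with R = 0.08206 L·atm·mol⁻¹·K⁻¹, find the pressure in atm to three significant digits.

ρ = PM/(RT) ⇒ P = ρRT/M = (0.490 × 0.08206 × 434.0) / 4.003

P ≈ 4.36 atm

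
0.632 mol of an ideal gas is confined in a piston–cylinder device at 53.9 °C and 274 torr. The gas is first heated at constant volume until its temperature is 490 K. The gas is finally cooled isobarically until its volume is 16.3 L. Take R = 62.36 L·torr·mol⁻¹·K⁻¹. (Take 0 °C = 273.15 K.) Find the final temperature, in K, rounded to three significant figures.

Convert: T₁ = 327.0 K.
From PV = nRT: V₁ = nRT₁/P₁ = 47.04 L.
V constant ⇒ P ∝ T: V₂ = V₁; P₂ = P₁·(T₂/T₁) = 410.5 torr.
P constant ⇒ V ∝ T: P₃ = P₂; T₃ = T₂·(V₃/V₂) = 169.8 K.

T₃ ≈ 170 K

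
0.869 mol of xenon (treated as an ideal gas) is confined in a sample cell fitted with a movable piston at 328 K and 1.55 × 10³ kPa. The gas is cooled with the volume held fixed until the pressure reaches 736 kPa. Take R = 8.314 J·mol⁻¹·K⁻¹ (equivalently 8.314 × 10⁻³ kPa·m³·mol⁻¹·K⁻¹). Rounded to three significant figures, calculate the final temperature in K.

From PV = nRT: V₁ = nRT₁/P₁ = 0.001529 m³.
Isochoric, so P/T is constant: V₂ = V₁; T₂ = T₁·(P₂/P₁) = 155.7 K.

T₂ ≈ 156 K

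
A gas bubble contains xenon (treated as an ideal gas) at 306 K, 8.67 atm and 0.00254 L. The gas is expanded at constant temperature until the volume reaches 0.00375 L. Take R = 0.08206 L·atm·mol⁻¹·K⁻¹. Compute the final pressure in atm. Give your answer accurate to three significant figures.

P₂ ≈ 5.87 atm

Isothermal, so P V is constant: T₂ = T₁; P₂ = P₁·(V₁/V₂) = 5.872 atm.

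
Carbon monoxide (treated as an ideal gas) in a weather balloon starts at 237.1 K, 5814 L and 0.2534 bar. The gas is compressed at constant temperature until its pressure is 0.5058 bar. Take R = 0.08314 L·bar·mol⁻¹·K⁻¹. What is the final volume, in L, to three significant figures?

V₂ ≈ 2.91e+03 L

Isothermal, so P V is constant: T₂ = T₁; V₂ = V₁·(P₁/P₂) = 2913 L.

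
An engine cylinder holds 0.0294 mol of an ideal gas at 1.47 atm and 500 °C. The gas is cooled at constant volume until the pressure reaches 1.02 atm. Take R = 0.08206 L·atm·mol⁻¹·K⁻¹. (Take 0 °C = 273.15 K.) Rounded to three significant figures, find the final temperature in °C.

Convert: T₁ = 773.1 K.
From PV = nRT: V₁ = nRT₁/P₁ = 1.269 L.
Isochoric, so P/T is constant: V₂ = V₁; T₂ = T₁·(P₂/P₁) = 536.5 K.

T₂ ≈ 263 °C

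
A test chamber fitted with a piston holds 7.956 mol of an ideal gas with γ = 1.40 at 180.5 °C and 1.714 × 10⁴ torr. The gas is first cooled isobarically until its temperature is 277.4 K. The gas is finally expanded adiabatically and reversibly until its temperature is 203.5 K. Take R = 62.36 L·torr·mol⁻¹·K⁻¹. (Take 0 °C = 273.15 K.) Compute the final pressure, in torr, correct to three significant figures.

P₃ ≈ 5.80e+03 torr

Convert: T₁ = 453.6 K.
From PV = nRT: V₁ = nRT₁/P₁ = 13.13 L.
P constant ⇒ V ∝ T: P₂ = P₁; V₂ = V₁·(T₂/T₁) = 8.030 L.
Adiabatic (γ = 1.40), T V^(γ−1) and P V^γ constant: P₃ = P₂·(T₃/T₂)^(γ/(γ−1)) = 5796 torr; V₃ = V₂·(T₂/T₃)^(1/(γ−1)) = 17.42 L.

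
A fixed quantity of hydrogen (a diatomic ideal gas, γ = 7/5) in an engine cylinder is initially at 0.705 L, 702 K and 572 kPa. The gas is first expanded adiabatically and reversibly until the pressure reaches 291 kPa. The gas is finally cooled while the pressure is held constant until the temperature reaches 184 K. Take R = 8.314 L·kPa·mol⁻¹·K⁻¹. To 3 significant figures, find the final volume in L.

V₃ ≈ 0.363 L

Adiabatic (γ = 7/5), T V^(γ−1) and P V^γ constant: T₂ = T₁·(P₂/P₁)^((γ−1)/γ) = 578.7 K; V₂ = V₁·(P₁/P₂)^(1/γ) = 1.142 L.
P constant ⇒ V ∝ T: P₃ = P₂; V₃ = V₂·(T₃/T₂) = 0.3632 L.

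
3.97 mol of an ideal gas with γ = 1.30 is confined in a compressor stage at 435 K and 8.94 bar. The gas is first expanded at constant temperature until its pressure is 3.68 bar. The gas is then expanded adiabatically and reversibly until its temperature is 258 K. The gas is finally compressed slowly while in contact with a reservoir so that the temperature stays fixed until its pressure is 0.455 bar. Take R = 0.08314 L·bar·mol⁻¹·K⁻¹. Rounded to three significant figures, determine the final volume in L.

From PV = nRT: V₁ = nRT₁/P₁ = 16.06 L.
Isothermal, so P V is constant: T₂ = T₁; V₂ = V₁·(P₁/P₂) = 39.02 L.
Adiabatic (γ = 1.30), T V^(γ−1) and P V^γ constant: P₃ = P₂·(T₃/T₂)^(γ/(γ−1)) = 0.3826 bar; V₃ = V₂·(T₂/T₃)^(1/(γ−1)) = 222.6 L.
T constant ⇒ Boyle's law P V = const: T₄ = T₃; V₄ = V₃·(P₃/P₄) = 187.2 L.

V₄ ≈ 187 L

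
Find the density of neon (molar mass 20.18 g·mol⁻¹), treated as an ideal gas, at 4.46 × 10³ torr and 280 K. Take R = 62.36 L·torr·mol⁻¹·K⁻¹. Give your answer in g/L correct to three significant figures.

ρ ≈ 5.15 g/L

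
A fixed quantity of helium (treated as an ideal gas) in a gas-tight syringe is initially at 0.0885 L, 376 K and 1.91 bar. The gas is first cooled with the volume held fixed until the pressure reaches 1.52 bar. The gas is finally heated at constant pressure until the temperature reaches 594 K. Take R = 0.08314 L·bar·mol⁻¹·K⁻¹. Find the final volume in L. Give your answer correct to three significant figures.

V₃ ≈ 0.176 L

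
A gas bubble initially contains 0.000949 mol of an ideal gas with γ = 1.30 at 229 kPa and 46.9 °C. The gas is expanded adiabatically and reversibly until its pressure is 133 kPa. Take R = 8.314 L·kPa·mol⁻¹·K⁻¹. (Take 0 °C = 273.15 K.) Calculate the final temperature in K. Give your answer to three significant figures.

Convert: T₁ = 320.0 K.
From PV = nRT: V₁ = nRT₁/P₁ = 0.01103 L.
Adiabatic (γ = 1.30), T V^(γ−1) and P V^γ constant: T₂ = T₁·(P₂/P₁)^((γ−1)/γ) = 282.3 K; V₂ = V₁·(P₁/P₂)^(1/γ) = 0.01675 L.

T₂ ≈ 282 K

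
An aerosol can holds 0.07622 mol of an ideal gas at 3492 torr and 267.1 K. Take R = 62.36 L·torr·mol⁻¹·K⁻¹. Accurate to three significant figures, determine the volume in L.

V ≈ 0.364 L

PV = nRT ⇒ V = nRT/P = (0.07622 × 62.36 × 267.1) / 3492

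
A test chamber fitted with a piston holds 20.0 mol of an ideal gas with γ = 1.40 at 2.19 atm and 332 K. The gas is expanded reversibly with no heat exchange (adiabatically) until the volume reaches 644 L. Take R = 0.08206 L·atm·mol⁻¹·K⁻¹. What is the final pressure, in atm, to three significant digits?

From PV = nRT: V₁ = nRT₁/P₁ = 248.8 L.
Reversible adiabatic, γ = 1.40: T₂ = T₁·(V₁/V₂)^(γ−1) = 226.9 K; P₂ = P₁·(V₁/V₂)^γ = 0.5784 atm.

P₂ ≈ 0.578 atm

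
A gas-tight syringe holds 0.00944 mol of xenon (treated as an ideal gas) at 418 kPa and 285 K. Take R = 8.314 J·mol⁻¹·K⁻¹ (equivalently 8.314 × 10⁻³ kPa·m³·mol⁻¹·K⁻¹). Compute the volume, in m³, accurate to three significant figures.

PV = nRT ⇒ V = nRT/P = (0.00944 × 8.314 × 10⁻³ × 285) / 418

V ≈ 5.35e-05 m³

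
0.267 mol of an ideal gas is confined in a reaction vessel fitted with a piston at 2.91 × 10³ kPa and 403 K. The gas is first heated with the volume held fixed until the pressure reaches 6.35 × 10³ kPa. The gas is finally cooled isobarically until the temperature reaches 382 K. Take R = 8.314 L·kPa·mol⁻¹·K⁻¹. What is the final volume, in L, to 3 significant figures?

V₃ ≈ 0.134 L

From PV = nRT: V₁ = nRT₁/P₁ = 0.3074 L.
Isochoric, so P/T is constant: V₂ = V₁; T₂ = T₁·(P₂/P₁) = 879.4 K.
Isobaric, so V/T is constant: P₃ = P₂; V₃ = V₂·(T₃/T₂) = 0.1335 L.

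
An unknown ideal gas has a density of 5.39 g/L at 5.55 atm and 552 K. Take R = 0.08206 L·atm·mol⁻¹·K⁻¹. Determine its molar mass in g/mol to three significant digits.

ρ = PM/(RT) ⇒ M = ρRT/P = (5.39 × 0.08206 × 552.0) / 5.55

M ≈ 44.0 g/mol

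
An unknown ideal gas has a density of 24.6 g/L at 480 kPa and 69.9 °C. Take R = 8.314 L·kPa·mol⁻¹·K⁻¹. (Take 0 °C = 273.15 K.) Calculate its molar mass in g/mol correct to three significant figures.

M ≈ 146 g/mol

ρ = PM/(RT) ⇒ M = ρRT/P = (24.6 × 8.314 × 343.0) / 480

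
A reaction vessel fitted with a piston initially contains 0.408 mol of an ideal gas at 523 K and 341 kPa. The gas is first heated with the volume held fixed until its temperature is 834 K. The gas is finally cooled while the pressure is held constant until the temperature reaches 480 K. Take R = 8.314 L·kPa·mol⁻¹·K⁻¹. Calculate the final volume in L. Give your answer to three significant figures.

V₃ ≈ 2.99 L

From PV = nRT: V₁ = nRT₁/P₁ = 5.203 L.
Isochoric, so P/T is constant: V₂ = V₁; P₂ = P₁·(T₂/T₁) = 543.8 kPa.
Isobaric, so V/T is constant: P₃ = P₂; V₃ = V₂·(T₃/T₂) = 2.994 L.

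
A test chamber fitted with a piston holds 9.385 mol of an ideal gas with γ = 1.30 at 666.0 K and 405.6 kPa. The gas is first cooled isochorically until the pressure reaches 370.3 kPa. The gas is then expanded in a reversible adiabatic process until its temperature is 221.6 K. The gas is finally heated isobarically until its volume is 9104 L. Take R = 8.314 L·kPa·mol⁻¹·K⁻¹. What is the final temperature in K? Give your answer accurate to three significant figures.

From PV = nRT: V₁ = nRT₁/P₁ = 128.1 L.
V constant ⇒ P ∝ T: V₂ = V₁; T₂ = T₁·(P₂/P₁) = 608.0 K.
Adiabatic (γ = 1.30), T V^(γ−1) and P V^γ constant: P₃ = P₂·(T₃/T₂)^(γ/(γ−1)) = 4.667 kPa; V₃ = V₂·(T₂/T₃)^(1/(γ−1)) = 3705 L.
P constant ⇒ V ∝ T: P₄ = P₃; T₄ = T₃·(V₄/V₃) = 544.5 K.

T₄ ≈ 544 K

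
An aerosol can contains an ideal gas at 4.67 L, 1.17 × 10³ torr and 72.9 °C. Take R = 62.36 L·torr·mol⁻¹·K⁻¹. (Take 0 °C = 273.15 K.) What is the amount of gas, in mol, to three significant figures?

Convert: T = 346.05 K.
PV = nRT ⇒ n = PV/(RT) = (1.17e+03 × 4.67) / (62.36 × 346.05)

n ≈ 0.253 mol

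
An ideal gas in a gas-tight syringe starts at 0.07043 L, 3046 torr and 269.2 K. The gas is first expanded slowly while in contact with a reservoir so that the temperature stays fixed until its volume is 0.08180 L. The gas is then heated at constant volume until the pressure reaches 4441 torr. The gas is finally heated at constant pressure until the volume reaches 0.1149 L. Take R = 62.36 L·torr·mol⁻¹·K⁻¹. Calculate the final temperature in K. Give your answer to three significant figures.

Isothermal, so P V is constant: T₂ = T₁; P₂ = P₁·(V₁/V₂) = 2623 torr.
V constant ⇒ P ∝ T: V₃ = V₂; T₃ = T₂·(P₃/P₂) = 455.8 K.
P constant ⇒ V ∝ T: P₄ = P₃; T₄ = T₃·(V₄/V₃) = 640.3 K.

T₄ ≈ 640 K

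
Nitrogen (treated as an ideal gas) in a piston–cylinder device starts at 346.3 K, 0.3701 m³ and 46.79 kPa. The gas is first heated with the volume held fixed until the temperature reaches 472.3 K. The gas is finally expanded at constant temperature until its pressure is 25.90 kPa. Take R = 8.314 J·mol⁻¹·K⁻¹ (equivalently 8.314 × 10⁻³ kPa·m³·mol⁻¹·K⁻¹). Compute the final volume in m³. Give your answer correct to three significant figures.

V₃ ≈ 0.912 m³

Isochoric, so P/T is constant: V₂ = V₁; P₂ = P₁·(T₂/T₁) = 63.81 kPa.
Isothermal, so P V is constant: T₃ = T₂; V₃ = V₂·(P₂/P₃) = 0.9119 m³.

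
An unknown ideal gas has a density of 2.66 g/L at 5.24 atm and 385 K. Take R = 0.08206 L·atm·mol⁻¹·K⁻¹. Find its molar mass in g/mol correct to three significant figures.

ρ = PM/(RT) ⇒ M = ρRT/P = (2.66 × 0.08206 × 385.0) / 5.24

M ≈ 16.0 g/mol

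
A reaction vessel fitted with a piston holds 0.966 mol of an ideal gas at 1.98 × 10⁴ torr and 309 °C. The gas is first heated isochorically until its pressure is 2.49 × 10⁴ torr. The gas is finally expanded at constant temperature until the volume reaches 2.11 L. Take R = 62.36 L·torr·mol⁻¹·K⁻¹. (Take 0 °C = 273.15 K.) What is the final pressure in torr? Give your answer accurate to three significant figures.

Convert: T₁ = 582.1 K.
From PV = nRT: V₁ = nRT₁/P₁ = 1.771 L.
Isochoric, so P/T is constant: V₂ = V₁; T₂ = T₁·(P₂/P₁) = 732.1 K.
T constant ⇒ Boyle's law P V = const: T₃ = T₂; P₃ = P₂·(V₂/V₃) = 2.090e+04 torr.

P₃ ≈ 2.09e+04 torr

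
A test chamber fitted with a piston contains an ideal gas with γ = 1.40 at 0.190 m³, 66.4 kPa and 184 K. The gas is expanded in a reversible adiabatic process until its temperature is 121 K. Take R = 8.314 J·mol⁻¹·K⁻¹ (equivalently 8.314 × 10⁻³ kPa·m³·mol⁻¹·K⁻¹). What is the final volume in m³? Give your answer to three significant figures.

V₂ ≈ 0.542 m³

Reversible adiabatic, γ = 1.40: P₂ = P₁·(T₂/T₁)^(γ/(γ−1)) = 15.31 kPa; V₂ = V₁·(T₁/T₂)^(1/(γ−1)) = 0.5418 m³.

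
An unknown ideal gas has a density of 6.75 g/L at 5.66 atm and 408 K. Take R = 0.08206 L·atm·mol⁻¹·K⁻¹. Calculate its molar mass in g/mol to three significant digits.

ρ = PM/(RT) ⇒ M = ρRT/P = (6.75 × 0.08206 × 408.0) / 5.66

M ≈ 39.9 g/mol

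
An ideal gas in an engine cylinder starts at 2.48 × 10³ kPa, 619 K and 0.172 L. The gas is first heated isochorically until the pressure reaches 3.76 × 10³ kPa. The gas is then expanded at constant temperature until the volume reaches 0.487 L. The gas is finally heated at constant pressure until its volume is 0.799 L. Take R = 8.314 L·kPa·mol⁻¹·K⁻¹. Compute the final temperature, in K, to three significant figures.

Isochoric, so P/T is constant: V₂ = V₁; T₂ = T₁·(P₂/P₁) = 938.5 K.
Isothermal, so P V is constant: T₃ = T₂; P₃ = P₂·(V₂/V₃) = 1328 kPa.
P constant ⇒ V ∝ T: P₄ = P₃; T₄ = T₃·(V₄/V₃) = 1540 K.

T₄ ≈ 1.54e+03 K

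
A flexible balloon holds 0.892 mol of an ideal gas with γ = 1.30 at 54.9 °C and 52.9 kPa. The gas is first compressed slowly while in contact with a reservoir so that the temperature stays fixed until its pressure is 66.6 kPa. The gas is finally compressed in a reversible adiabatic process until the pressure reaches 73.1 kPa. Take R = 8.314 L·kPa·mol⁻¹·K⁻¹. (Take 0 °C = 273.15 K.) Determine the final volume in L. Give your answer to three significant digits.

Convert: T₁ = 328.0 K.
From PV = nRT: V₁ = nRT₁/P₁ = 45.99 L.
T constant ⇒ Boyle's law P V = const: T₂ = T₁; V₂ = V₁·(P₁/P₂) = 36.53 L.
Adiabatic (γ = 1.30), T V^(γ−1) and P V^γ constant: T₃ = T₂·(P₃/P₂)^((γ−1)/γ) = 335.2 K; V₃ = V₂·(P₂/P₃)^(1/γ) = 34.00 L.

V₃ ≈ 34.0 L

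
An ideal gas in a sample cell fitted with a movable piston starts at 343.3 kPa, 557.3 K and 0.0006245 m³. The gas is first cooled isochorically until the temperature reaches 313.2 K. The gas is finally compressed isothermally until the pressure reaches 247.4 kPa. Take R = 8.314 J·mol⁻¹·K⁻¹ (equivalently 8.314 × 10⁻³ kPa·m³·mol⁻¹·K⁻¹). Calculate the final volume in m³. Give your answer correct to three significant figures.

Isochoric, so P/T is constant: V₂ = V₁; P₂ = P₁·(T₂/T₁) = 192.9 kPa.
Isothermal, so P V is constant: T₃ = T₂; V₃ = V₂·(P₂/P₃) = 0.0004870 m³.

V₃ ≈ 0.000487 m³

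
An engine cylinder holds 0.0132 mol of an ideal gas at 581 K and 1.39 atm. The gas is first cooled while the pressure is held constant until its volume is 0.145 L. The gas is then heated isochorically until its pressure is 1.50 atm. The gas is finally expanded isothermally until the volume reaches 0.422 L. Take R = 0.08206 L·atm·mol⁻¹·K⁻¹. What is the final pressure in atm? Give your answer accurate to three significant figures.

P₄ ≈ 0.515 atm

From PV = nRT: V₁ = nRT₁/P₁ = 0.4528 L.
P constant ⇒ V ∝ T: P₂ = P₁; T₂ = T₁·(V₂/V₁) = 186.1 K.
V constant ⇒ P ∝ T: V₃ = V₂; T₃ = T₂·(P₃/P₂) = 200.8 K.
T constant ⇒ Boyle's law P V = const: T₄ = T₃; P₄ = P₃·(V₃/V₄) = 0.5154 atm.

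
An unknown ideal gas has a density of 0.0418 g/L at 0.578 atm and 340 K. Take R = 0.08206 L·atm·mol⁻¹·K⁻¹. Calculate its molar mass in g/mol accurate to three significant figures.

M ≈ 2.02 g/mol

ρ = PM/(RT) ⇒ M = ρRT/P = (0.0418 × 0.08206 × 340.0) / 0.578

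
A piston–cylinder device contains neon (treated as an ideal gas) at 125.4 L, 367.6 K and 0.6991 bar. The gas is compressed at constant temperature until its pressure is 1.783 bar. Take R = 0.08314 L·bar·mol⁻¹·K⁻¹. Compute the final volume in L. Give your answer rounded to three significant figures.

V₂ ≈ 49.2 L

Isothermal, so P V is constant: T₂ = T₁; V₂ = V₁·(P₁/P₂) = 49.17 L.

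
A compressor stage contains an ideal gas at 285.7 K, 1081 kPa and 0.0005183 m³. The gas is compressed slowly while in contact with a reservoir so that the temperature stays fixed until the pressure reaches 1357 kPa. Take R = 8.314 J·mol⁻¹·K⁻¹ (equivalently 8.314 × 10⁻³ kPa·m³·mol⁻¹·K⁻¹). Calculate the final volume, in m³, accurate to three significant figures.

V₂ ≈ 0.000413 m³

T constant ⇒ Boyle's law P V = const: T₂ = T₁; V₂ = V₁·(P₁/P₂) = 0.0004129 m³.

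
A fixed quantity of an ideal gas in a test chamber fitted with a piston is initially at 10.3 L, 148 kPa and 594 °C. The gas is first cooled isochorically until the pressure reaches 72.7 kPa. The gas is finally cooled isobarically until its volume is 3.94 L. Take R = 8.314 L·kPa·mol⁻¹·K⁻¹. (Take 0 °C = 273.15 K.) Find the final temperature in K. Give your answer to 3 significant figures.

T₃ ≈ 163 K

Convert: T₁ = 867.1 K.
V constant ⇒ P ∝ T: V₂ = V₁; T₂ = T₁·(P₂/P₁) = 426.0 K.
Isobaric, so V/T is constant: P₃ = P₂; T₃ = T₂·(V₃/V₂) = 162.9 K.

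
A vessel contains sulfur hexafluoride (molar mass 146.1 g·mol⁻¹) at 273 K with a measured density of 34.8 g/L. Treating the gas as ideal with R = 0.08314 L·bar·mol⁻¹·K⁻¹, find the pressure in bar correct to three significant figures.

P ≈ 5.41 bar

ρ = PM/(RT) ⇒ P = ρRT/M = (34.8 × 0.08314 × 273.0) / 146.1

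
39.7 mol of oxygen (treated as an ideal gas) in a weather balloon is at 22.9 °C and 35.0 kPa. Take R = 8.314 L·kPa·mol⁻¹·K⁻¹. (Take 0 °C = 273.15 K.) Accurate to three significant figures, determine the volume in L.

V ≈ 2.79e+03 L

Convert: T = 296.05 K.
PV = nRT ⇒ V = nRT/P = (39.7 × 8.314 × 296.05) / 35.0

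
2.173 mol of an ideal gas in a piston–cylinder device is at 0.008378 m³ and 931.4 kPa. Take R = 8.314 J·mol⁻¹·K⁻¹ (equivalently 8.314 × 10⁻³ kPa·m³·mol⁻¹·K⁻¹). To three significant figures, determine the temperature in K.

T ≈ 432 K

PV = nRT ⇒ T = PV/(nR) = (931.4 × 0.008378) / (2.173 × 8.314 × 10⁻³)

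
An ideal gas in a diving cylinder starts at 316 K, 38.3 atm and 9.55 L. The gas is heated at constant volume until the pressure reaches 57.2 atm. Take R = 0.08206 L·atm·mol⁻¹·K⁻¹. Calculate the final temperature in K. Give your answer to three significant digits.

V constant ⇒ P ∝ T: V₂ = V₁; T₂ = T₁·(P₂/P₁) = 471.9 K.

T₂ ≈ 472 K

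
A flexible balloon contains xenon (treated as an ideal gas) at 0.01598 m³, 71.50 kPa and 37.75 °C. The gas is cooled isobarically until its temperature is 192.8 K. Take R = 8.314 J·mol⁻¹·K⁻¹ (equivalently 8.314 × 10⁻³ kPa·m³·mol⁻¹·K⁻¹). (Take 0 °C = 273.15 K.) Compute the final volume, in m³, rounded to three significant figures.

V₂ ≈ 0.00991 m³

Convert: T₁ = 310.9 K.
P constant ⇒ V ∝ T: P₂ = P₁; V₂ = V₁·(T₂/T₁) = 0.009910 m³.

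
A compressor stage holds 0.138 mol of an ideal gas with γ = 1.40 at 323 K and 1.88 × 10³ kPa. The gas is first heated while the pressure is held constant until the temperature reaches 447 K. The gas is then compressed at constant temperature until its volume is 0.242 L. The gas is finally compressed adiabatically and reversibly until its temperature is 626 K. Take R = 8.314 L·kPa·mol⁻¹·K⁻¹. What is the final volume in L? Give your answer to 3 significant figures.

V₄ ≈ 0.104 L

From PV = nRT: V₁ = nRT₁/P₁ = 0.1971 L.
P constant ⇒ V ∝ T: P₂ = P₁; V₂ = V₁·(T₂/T₁) = 0.2728 L.
T constant ⇒ Boyle's law P V = const: T₃ = T₂; P₃ = P₂·(V₂/V₃) = 2119 kPa.
Reversible adiabatic, γ = 1.40: P₄ = P₃·(T₄/T₃)^(γ/(γ−1)) = 6888 kPa; V₄ = V₃·(T₃/T₄)^(1/(γ−1)) = 0.1043 L.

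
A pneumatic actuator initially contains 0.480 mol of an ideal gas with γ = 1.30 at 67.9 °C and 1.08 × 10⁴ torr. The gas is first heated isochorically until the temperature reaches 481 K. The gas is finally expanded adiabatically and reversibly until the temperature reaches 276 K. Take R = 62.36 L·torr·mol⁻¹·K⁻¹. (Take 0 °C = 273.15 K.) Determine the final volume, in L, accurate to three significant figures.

V₃ ≈ 6.02 L

Convert: T₁ = 341.0 K.
From PV = nRT: V₁ = nRT₁/P₁ = 0.9452 L.
Isochoric, so P/T is constant: V₂ = V₁; P₂ = P₁·(T₂/T₁) = 1.523e+04 torr.
Reversible adiabatic, γ = 1.30: P₃ = P₂·(T₃/T₂)^(γ/(γ−1)) = 1372 torr; V₃ = V₂·(T₂/T₃)^(1/(γ−1)) = 6.021 L.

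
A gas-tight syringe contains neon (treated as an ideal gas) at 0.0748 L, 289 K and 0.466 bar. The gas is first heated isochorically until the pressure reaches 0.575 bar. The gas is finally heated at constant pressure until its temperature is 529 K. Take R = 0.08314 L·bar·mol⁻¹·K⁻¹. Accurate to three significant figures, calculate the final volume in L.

V₃ ≈ 0.111 L

Isochoric, so P/T is constant: V₂ = V₁; T₂ = T₁·(P₂/P₁) = 356.6 K.
Isobaric, so V/T is constant: P₃ = P₂; V₃ = V₂·(T₃/T₂) = 0.1110 L.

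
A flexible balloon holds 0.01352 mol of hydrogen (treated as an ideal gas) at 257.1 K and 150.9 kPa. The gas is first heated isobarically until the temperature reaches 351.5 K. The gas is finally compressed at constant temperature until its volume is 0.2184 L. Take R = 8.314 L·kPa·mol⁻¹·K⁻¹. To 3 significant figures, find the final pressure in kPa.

P₃ ≈ 181 kPa

From PV = nRT: V₁ = nRT₁/P₁ = 0.1915 L.
Isobaric, so V/T is constant: P₂ = P₁; V₂ = V₁·(T₂/T₁) = 0.2618 L.
Isothermal, so P V is constant: T₃ = T₂; P₃ = P₂·(V₂/V₃) = 180.9 kPa.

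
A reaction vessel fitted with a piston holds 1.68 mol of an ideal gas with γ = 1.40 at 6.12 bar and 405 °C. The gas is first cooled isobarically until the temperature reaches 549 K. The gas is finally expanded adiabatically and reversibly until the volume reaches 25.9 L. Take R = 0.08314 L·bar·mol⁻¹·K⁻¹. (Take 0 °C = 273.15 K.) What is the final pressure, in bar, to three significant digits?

Convert: T₁ = 678.1 K.
From PV = nRT: V₁ = nRT₁/P₁ = 15.48 L.
P constant ⇒ V ∝ T: P₂ = P₁; V₂ = V₁·(T₂/T₁) = 12.53 L.
Adiabatic (γ = 1.40), T V^(γ−1) and P V^γ constant: T₃ = T₂·(V₂/V₃)^(γ−1) = 410.6 K; P₃ = P₂·(V₂/V₃)^γ = 2.214 bar.

P₃ ≈ 2.21 bar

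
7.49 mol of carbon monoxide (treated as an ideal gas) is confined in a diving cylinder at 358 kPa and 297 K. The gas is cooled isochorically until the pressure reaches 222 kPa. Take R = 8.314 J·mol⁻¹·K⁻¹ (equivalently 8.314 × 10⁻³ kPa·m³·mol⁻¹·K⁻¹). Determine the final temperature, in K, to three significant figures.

From PV = nRT: V₁ = nRT₁/P₁ = 0.05166 m³.
V constant ⇒ P ∝ T: V₂ = V₁; T₂ = T₁·(P₂/P₁) = 184.2 K.

T₂ ≈ 184 K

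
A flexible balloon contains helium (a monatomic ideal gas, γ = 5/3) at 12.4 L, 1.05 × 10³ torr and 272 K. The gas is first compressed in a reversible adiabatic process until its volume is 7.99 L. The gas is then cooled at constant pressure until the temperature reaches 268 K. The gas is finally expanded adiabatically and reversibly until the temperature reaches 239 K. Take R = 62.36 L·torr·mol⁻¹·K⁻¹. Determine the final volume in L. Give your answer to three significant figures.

V₄ ≈ 6.97 L

Reversible adiabatic, γ = 5/3: T₂ = T₁·(V₁/V₂)^(γ−1) = 364.6 K; P₂ = P₁·(V₁/V₂)^γ = 2184 torr.
Isobaric, so V/T is constant: P₃ = P₂; V₃ = V₂·(T₃/T₂) = 5.873 L.
Reversible adiabatic, γ = 5/3: P₄ = P₃·(T₄/T₃)^(γ/(γ−1)) = 1640 torr; V₄ = V₃·(T₃/T₄)^(1/(γ−1)) = 6.974 L.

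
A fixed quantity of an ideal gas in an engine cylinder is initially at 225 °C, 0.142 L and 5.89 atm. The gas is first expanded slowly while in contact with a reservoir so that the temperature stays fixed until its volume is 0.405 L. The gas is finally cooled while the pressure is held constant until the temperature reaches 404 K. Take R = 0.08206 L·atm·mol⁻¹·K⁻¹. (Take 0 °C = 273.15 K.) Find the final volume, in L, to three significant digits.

V₃ ≈ 0.328 L

Convert: T₁ = 498.1 K.
T constant ⇒ Boyle's law P V = const: T₂ = T₁; P₂ = P₁·(V₁/V₂) = 2.065 atm.
P constant ⇒ V ∝ T: P₃ = P₂; V₃ = V₂·(T₃/T₂) = 0.3285 L.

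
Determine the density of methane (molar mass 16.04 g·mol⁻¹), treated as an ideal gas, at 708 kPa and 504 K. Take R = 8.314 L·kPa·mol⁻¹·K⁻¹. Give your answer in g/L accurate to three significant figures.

ρ = PM/(RT) = (708 × 16.04) / (8.314 × 504.0)

ρ ≈ 2.71 g/L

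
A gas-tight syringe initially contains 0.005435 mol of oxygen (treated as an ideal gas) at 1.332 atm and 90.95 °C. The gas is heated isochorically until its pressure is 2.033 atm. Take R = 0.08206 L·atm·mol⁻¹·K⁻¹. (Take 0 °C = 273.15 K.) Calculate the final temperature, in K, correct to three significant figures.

Convert: T₁ = 364.1 K.
From PV = nRT: V₁ = nRT₁/P₁ = 0.1219 L.
V constant ⇒ P ∝ T: V₂ = V₁; T₂ = T₁·(P₂/P₁) = 555.7 K.

T₂ ≈ 556 K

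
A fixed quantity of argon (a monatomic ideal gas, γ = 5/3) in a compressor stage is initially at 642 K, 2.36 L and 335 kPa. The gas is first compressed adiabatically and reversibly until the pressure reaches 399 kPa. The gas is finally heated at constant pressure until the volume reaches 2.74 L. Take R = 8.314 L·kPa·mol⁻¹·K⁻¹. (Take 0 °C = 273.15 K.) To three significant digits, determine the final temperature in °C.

T₃ ≈ 615 °C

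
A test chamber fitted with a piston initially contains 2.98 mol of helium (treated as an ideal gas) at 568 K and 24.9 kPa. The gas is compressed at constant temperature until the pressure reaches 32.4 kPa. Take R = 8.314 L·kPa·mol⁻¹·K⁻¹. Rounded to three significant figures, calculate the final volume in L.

V₂ ≈ 434 L

From PV = nRT: V₁ = nRT₁/P₁ = 565.2 L.
Isothermal, so P V is constant: T₂ = T₁; V₂ = V₁·(P₁/P₂) = 434.3 L.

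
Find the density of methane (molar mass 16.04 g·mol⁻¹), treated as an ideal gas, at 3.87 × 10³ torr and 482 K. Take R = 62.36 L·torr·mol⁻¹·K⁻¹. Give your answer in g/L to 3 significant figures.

ρ = PM/(RT) = (3.87e+03 × 16.04) / (62.36 × 482.0)

ρ ≈ 2.07 g/L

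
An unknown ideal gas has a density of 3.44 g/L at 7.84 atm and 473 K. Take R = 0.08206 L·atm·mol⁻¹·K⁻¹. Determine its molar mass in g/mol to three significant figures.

M ≈ 17.0 g/mol

ρ = PM/(RT) ⇒ M = ρRT/P = (3.44 × 0.08206 × 473.0) / 7.84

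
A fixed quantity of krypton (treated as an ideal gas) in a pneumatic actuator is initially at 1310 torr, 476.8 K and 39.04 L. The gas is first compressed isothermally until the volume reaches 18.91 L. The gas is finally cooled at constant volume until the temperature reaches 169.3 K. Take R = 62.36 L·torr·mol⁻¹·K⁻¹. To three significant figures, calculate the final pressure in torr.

Isothermal, so P V is constant: T₂ = T₁; P₂ = P₁·(V₁/V₂) = 2705 torr.
Isochoric, so P/T is constant: V₃ = V₂; P₃ = P₂·(T₃/T₂) = 960.3 torr.

P₃ ≈ 960 torr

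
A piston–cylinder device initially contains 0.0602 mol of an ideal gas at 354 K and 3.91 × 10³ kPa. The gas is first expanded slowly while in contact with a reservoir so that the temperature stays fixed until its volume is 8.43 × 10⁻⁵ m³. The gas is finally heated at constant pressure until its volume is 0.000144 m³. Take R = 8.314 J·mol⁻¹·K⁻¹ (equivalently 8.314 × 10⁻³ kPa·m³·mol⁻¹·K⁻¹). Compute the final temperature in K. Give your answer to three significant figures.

From PV = nRT: V₁ = nRT₁/P₁ = 4.531e-05 m³.
Isothermal, so P V is constant: T₂ = T₁; P₂ = P₁·(V₁/V₂) = 2102 kPa.
Isobaric, so V/T is constant: P₃ = P₂; T₃ = T₂·(V₃/V₂) = 604.7 K.

T₃ ≈ 605 K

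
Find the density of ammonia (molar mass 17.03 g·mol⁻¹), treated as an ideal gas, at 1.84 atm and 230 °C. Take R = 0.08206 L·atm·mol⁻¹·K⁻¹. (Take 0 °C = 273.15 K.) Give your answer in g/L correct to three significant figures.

ρ ≈ 0.759 g/L

ρ = PM/(RT) = (1.84 × 17.03) / (0.08206 × 503.1)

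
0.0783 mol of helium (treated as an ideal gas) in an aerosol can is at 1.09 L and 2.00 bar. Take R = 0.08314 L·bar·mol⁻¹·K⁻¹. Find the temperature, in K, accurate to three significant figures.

PV = nRT ⇒ T = PV/(nR) = (2.00 × 1.09) / (0.0783 × 0.08314)

T ≈ 335 K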